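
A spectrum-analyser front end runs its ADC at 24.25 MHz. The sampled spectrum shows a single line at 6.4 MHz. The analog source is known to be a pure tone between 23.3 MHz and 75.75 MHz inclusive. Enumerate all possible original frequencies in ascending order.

Frequencies that alias to 6.4 MHz are k·fs ± 6.4 MHz for integer k ≥ 0.
k=0: 6.4 MHz.
k=1: 17.85 MHz, 30.65 MHz.
k=2: 42.1 MHz, 54.9 MHz.
k=3: 66.35 MHz, 79.15 MHz.
k=4: 90.6 MHz, 103.4 MHz.
Within [23.3 MHz, 75.75 MHz]: 30.65 MHz, 42.1 MHz, 54.9 MHz, 66.35 MHz.

30.65 MHz, 42.1 MHz, 54.9 MHz, 66.35 MHz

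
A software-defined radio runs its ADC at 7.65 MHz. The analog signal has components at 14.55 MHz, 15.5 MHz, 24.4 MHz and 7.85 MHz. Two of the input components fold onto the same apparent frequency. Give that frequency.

0.2 MHz

fs/2 = 3.825 MHz.
14.55 MHz mod fs = 6.9 MHz.
6.9 MHz > fs/2 = 3.825 MHz, folds to fs − 6.9 MHz = 0.75 MHz.
15.5 MHz mod fs = 0.2 MHz.
0.2 MHz ≤ fs/2 = 3.825 MHz, appears at 0.2 MHz.
24.4 MHz mod fs = 1.45 MHz.
1.45 MHz ≤ fs/2 = 3.825 MHz, appears at 1.45 MHz.
7.85 MHz mod fs = 0.2 MHz.
0.2 MHz ≤ fs/2 = 3.825 MHz, appears at 0.2 MHz.
7.85 MHz and 15.5 MHz both map to 0.2 MHz.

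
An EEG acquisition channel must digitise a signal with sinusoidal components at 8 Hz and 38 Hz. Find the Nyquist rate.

Highest-frequency component: 38 Hz.
Nyquist rate = 2 × 38 Hz = 76 Hz.

76 Hz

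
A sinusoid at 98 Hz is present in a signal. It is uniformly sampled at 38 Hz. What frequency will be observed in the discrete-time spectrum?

98 Hz mod fs = 22 Hz.
22 Hz > fs/2 = 19 Hz, folds to fs − 22 Hz = 16 Hz.

16 Hz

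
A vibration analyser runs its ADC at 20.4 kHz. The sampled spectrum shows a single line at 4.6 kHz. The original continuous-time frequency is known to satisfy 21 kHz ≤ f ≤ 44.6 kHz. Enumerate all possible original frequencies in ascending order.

25 kHz, 36.2 kHz

Frequencies that alias to 4.6 kHz are k·fs ± 4.6 kHz for integer k ≥ 0.
k=0: 4.6 kHz.
k=1: 15.8 kHz, 25 kHz.
k=2: 36.2 kHz, 45.4 kHz.
k=3: 56.6 kHz, 65.8 kHz.
Within [21 kHz, 44.6 kHz]: 25 kHz, 36.2 kHz.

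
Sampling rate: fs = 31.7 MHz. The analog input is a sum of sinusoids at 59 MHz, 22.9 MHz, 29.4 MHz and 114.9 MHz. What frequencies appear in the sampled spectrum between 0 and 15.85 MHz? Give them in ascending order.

fs/2 = 15.85 MHz.
59 MHz mod fs = 27.3 MHz.
27.3 MHz > fs/2 = 15.85 MHz, folds to fs − 27.3 MHz = 4.4 MHz.
22.9 MHz > fs/2 = 15.85 MHz, folds to fs − 22.9 MHz = 8.8 MHz.
29.4 MHz > fs/2 = 15.85 MHz, folds to fs − 29.4 MHz = 2.3 MHz.
114.9 MHz mod fs = 19.8 MHz.
19.8 MHz > fs/2 = 15.85 MHz, folds to fs − 19.8 MHz = 11.9 MHz.
Distinct values: {2.3 MHz, 4.4 MHz, 8.8 MHz, 11.9 MHz}.

2.3 MHz, 4.4 MHz, 8.8 MHz, 11.9 MHz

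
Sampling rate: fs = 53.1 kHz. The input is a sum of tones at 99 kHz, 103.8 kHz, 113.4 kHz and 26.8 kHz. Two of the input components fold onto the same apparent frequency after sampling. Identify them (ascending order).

fs/2 = 26.55 kHz.
99 kHz mod fs = 45.9 kHz.
45.9 kHz > fs/2 = 26.55 kHz, folds to fs − 45.9 kHz = 7.2 kHz.
103.8 kHz mod fs = 50.7 kHz.
50.7 kHz > fs/2 = 26.55 kHz, folds to fs − 50.7 kHz = 2.4 kHz.
113.4 kHz mod fs = 7.2 kHz.
7.2 kHz ≤ fs/2 = 26.55 kHz, appears at 7.2 kHz.
26.8 kHz > fs/2 = 26.55 kHz, folds to fs − 26.8 kHz = 26.3 kHz.
99 kHz and 113.4 kHz both map to 7.2 kHz.

99 kHz, 113.4 kHz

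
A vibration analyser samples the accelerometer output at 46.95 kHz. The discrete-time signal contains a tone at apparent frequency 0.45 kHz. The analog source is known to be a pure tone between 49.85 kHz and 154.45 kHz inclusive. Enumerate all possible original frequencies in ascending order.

Frequencies that alias to 0.45 kHz are k·fs ± 0.45 kHz for integer k ≥ 0.
k=0: 0.45 kHz.
k=1: 46.5 kHz, 47.4 kHz.
k=2: 93.45 kHz, 94.35 kHz.
k=3: 140.4 kHz, 141.3 kHz.
k=4: 187.35 kHz, 188.25 kHz.
Within [49.85 kHz, 154.45 kHz]: 93.45 kHz, 94.35 kHz, 140.4 kHz, 141.3 kHz.

93.45 kHz, 94.35 kHz, 140.4 kHz, 141.3 kHz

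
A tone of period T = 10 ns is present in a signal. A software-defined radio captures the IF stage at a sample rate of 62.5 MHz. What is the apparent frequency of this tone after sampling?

T = 10 ns → f = 1/T = 100 MHz.
100 MHz mod fs = 37.5 MHz.
37.5 MHz > fs/2 = 31.25 MHz, folds to fs − 37.5 MHz = 25 MHz.

25 MHz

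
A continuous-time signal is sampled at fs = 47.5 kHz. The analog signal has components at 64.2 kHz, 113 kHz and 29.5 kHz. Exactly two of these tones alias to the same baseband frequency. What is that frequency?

fs/2 = 23.75 kHz.
64.2 kHz mod fs = 16.7 kHz.
16.7 kHz ≤ fs/2 = 23.75 kHz, appears at 16.7 kHz.
113 kHz mod fs = 18 kHz.
18 kHz ≤ fs/2 = 23.75 kHz, appears at 18 kHz.
29.5 kHz > fs/2 = 23.75 kHz, folds to fs − 29.5 kHz = 18 kHz.
29.5 kHz and 113 kHz both map to 18 kHz.

18 kHz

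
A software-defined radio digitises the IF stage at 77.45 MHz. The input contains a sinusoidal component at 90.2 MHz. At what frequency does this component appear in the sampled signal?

90.2 MHz mod fs = 12.75 MHz.
12.75 MHz ≤ fs/2 = 38.725 MHz, appears at 12.75 MHz.

12.75 MHz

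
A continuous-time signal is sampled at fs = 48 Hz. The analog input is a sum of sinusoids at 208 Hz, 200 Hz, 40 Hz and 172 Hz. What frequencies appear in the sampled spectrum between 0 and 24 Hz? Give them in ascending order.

fs/2 = 24 Hz.
208 Hz mod fs = 16 Hz.
16 Hz ≤ fs/2 = 24 Hz, appears at 16 Hz.
200 Hz mod fs = 8 Hz.
8 Hz ≤ fs/2 = 24 Hz, appears at 8 Hz.
40 Hz > fs/2 = 24 Hz, folds to fs − 40 Hz = 8 Hz.
172 Hz mod fs = 28 Hz.
28 Hz > fs/2 = 24 Hz, folds to fs − 28 Hz = 20 Hz.
Distinct values: {8 Hz, 16 Hz, 20 Hz}.

8 Hz, 16 Hz, 20 Hz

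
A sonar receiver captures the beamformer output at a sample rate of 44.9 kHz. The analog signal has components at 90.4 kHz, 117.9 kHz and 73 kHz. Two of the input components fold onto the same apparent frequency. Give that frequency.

16.8 kHz

fs/2 = 22.45 kHz.
90.4 kHz mod fs = 0.6 kHz.
0.6 kHz ≤ fs/2 = 22.45 kHz, appears at 0.6 kHz.
117.9 kHz mod fs = 28.1 kHz.
28.1 kHz > fs/2 = 22.45 kHz, folds to fs − 28.1 kHz = 16.8 kHz.
73 kHz mod fs = 28.1 kHz.
28.1 kHz > fs/2 = 22.45 kHz, folds to fs − 28.1 kHz = 16.8 kHz.
73 kHz and 117.9 kHz both map to 16.8 kHz.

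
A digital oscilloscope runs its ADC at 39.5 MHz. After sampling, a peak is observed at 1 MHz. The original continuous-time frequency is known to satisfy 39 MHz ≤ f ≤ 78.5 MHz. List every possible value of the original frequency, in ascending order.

40.5 MHz, 78 MHz

Frequencies that alias to 1 MHz are k·fs ± 1 MHz for integer k ≥ 0.
k=0: 1 MHz.
k=1: 38.5 MHz, 40.5 MHz.
k=2: 78 MHz, 80 MHz.
k=3: 117.5 MHz, 119.5 MHz.
Within [39 MHz, 78.5 MHz]: 40.5 MHz, 78 MHz.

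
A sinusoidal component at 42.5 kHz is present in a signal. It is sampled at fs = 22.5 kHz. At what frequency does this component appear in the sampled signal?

42.5 kHz mod fs = 20 kHz.
20 kHz > fs/2 = 11.25 kHz, folds to fs − 20 kHz = 2.5 kHz.

2.5 kHz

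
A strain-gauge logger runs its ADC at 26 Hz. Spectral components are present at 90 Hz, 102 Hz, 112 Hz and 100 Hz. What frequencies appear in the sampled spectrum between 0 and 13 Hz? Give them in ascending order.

fs/2 = 13 Hz.
90 Hz mod fs = 12 Hz.
12 Hz ≤ fs/2 = 13 Hz, appears at 12 Hz.
102 Hz mod fs = 24 Hz.
24 Hz > fs/2 = 13 Hz, folds to fs − 24 Hz = 2 Hz.
112 Hz mod fs = 8 Hz.
8 Hz ≤ fs/2 = 13 Hz, appears at 8 Hz.
100 Hz mod fs = 22 Hz.
22 Hz > fs/2 = 13 Hz, folds to fs − 22 Hz = 4 Hz.
Distinct values: {2 Hz, 4 Hz, 8 Hz, 12 Hz}.

2 Hz, 4 Hz, 8 Hz, 12 Hz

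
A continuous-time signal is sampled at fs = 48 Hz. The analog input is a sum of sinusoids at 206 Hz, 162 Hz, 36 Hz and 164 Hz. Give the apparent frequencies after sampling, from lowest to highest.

12 Hz, 14 Hz, 18 Hz, 20 Hz

fs/2 = 24 Hz.
206 Hz mod fs = 14 Hz.
14 Hz ≤ fs/2 = 24 Hz, appears at 14 Hz.
162 Hz mod fs = 18 Hz.
18 Hz ≤ fs/2 = 24 Hz, appears at 18 Hz.
36 Hz > fs/2 = 24 Hz, folds to fs − 36 Hz = 12 Hz.
164 Hz mod fs = 20 Hz.
20 Hz ≤ fs/2 = 24 Hz, appears at 20 Hz.
Distinct values: {12 Hz, 14 Hz, 18 Hz, 20 Hz}.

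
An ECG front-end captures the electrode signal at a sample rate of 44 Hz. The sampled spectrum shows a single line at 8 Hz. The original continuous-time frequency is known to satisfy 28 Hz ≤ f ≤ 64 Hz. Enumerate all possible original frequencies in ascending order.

Frequencies that alias to 8 Hz are k·fs ± 8 Hz for integer k ≥ 0.
k=0: 8 Hz.
k=1: 36 Hz, 52 Hz.
k=2: 80 Hz, 96 Hz.
Within [28 Hz, 64 Hz]: 36 Hz, 52 Hz.

36 Hz, 52 Hz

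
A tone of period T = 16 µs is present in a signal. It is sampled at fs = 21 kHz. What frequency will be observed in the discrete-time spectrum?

T = 16 µs → f = 1/T = 62.5 kHz.
62.5 kHz mod fs = 20.5 kHz.
20.5 kHz > fs/2 = 10.5 kHz, folds to fs − 20.5 kHz = 0.5 kHz.

0.5 kHz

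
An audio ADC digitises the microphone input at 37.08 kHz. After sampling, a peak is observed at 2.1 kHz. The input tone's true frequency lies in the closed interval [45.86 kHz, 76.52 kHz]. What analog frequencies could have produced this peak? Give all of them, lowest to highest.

Frequencies that alias to 2.1 kHz are k·fs ± 2.1 kHz for integer k ≥ 0.
k=0: 2.1 kHz.
k=1: 34.98 kHz, 39.18 kHz.
k=2: 72.06 kHz, 76.26 kHz.
k=3: 109.14 kHz, 113.34 kHz.
Within [45.86 kHz, 76.52 kHz]: 72.06 kHz, 76.26 kHz.

72.06 kHz, 76.26 kHz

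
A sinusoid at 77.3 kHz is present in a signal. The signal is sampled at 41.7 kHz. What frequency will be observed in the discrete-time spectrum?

77.3 kHz mod fs = 35.6 kHz.
35.6 kHz > fs/2 = 20.85 kHz, folds to fs − 35.6 kHz = 6.1 kHz.

6.1 kHz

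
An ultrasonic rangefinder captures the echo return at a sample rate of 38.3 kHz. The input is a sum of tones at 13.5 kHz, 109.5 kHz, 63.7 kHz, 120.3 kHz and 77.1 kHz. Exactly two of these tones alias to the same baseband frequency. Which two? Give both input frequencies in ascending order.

fs/2 = 19.15 kHz.
13.5 kHz ≤ fs/2 = 19.15 kHz, passes unchanged.
109.5 kHz mod fs = 32.9 kHz.
32.9 kHz > fs/2 = 19.15 kHz, folds to fs − 32.9 kHz = 5.4 kHz.
63.7 kHz mod fs = 25.4 kHz.
25.4 kHz > fs/2 = 19.15 kHz, folds to fs − 25.4 kHz = 12.9 kHz.
120.3 kHz mod fs = 5.4 kHz.
5.4 kHz ≤ fs/2 = 19.15 kHz, appears at 5.4 kHz.
77.1 kHz mod fs = 0.5 kHz.
0.5 kHz ≤ fs/2 = 19.15 kHz, appears at 0.5 kHz.
109.5 kHz and 120.3 kHz both map to 5.4 kHz.

109.5 kHz, 120.3 kHz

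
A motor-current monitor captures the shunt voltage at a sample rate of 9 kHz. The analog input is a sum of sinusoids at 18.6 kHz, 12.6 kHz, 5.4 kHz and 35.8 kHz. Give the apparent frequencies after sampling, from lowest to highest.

fs/2 = 4.5 kHz.
18.6 kHz mod fs = 0.6 kHz.
0.6 kHz ≤ fs/2 = 4.5 kHz, appears at 0.6 kHz.
12.6 kHz mod fs = 3.6 kHz.
3.6 kHz ≤ fs/2 = 4.5 kHz, appears at 3.6 kHz.
5.4 kHz > fs/2 = 4.5 kHz, folds to fs − 5.4 kHz = 3.6 kHz.
35.8 kHz mod fs = 8.8 kHz.
8.8 kHz > fs/2 = 4.5 kHz, folds to fs − 8.8 kHz = 0.2 kHz.
Distinct values: {0.2 kHz, 0.6 kHz, 3.6 kHz}.

0.2 kHz, 0.6 kHz, 3.6 kHz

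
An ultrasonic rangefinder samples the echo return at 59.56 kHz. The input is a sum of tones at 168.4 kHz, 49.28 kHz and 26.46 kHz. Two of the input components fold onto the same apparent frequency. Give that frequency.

10.28 kHz

fs/2 = 29.78 kHz.
168.4 kHz mod fs = 49.28 kHz.
49.28 kHz > fs/2 = 29.78 kHz, folds to fs − 49.28 kHz = 10.28 kHz.
49.28 kHz > fs/2 = 29.78 kHz, folds to fs − 49.28 kHz = 10.28 kHz.
26.46 kHz ≤ fs/2 = 29.78 kHz, passes unchanged.
49.28 kHz and 168.4 kHz both map to 10.28 kHz.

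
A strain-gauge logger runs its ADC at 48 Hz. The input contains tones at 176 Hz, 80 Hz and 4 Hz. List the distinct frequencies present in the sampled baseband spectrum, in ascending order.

4 Hz, 16 Hz

fs/2 = 24 Hz.
176 Hz mod fs = 32 Hz.
32 Hz > fs/2 = 24 Hz, folds to fs − 32 Hz = 16 Hz.
80 Hz mod fs = 32 Hz.
32 Hz > fs/2 = 24 Hz, folds to fs − 32 Hz = 16 Hz.
4 Hz ≤ fs/2 = 24 Hz, passes unchanged.
Distinct values: {4 Hz, 16 Hz}.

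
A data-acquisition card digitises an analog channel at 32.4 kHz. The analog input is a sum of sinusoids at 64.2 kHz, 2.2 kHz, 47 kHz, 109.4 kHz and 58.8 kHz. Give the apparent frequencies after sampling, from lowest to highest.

0.6 kHz, 2.2 kHz, 6 kHz, 12.2 kHz, 14.6 kHz

fs/2 = 16.2 kHz.
64.2 kHz mod fs = 31.8 kHz.
31.8 kHz > fs/2 = 16.2 kHz, folds to fs − 31.8 kHz = 0.6 kHz.
2.2 kHz ≤ fs/2 = 16.2 kHz, passes unchanged.
47 kHz mod fs = 14.6 kHz.
14.6 kHz ≤ fs/2 = 16.2 kHz, appears at 14.6 kHz.
109.4 kHz mod fs = 12.2 kHz.
12.2 kHz ≤ fs/2 = 16.2 kHz, appears at 12.2 kHz.
58.8 kHz mod fs = 26.4 kHz.
26.4 kHz > fs/2 = 16.2 kHz, folds to fs − 26.4 kHz = 6 kHz.
Distinct values: {0.6 kHz, 2.2 kHz, 6 kHz, 12.2 kHz, 14.6 kHz}.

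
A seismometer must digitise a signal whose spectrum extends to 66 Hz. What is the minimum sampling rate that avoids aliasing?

132 Hz

Nyquist rate = 2 × 66 Hz = 132 Hz.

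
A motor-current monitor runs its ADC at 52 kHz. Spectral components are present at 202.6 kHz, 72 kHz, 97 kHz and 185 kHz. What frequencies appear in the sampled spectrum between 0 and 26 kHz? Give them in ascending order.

5.4 kHz, 7 kHz, 20 kHz, 23 kHz

fs/2 = 26 kHz.
202.6 kHz mod fs = 46.6 kHz.
46.6 kHz > fs/2 = 26 kHz, folds to fs − 46.6 kHz = 5.4 kHz.
72 kHz mod fs = 20 kHz.
20 kHz ≤ fs/2 = 26 kHz, appears at 20 kHz.
97 kHz mod fs = 45 kHz.
45 kHz > fs/2 = 26 kHz, folds to fs − 45 kHz = 7 kHz.
185 kHz mod fs = 29 kHz.
29 kHz > fs/2 = 26 kHz, folds to fs − 29 kHz = 23 kHz.
Distinct values: {5.4 kHz, 7 kHz, 20 kHz, 23 kHz}.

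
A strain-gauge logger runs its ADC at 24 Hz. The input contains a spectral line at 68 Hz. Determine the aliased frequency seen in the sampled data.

68 Hz mod fs = 20 Hz.
20 Hz > fs/2 = 12 Hz, folds to fs − 20 Hz = 4 Hz.

4 Hz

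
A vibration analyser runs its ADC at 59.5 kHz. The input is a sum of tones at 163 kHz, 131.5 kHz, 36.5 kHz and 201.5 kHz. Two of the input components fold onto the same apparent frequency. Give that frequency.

23 kHz

fs/2 = 29.75 kHz.
163 kHz mod fs = 44 kHz.
44 kHz > fs/2 = 29.75 kHz, folds to fs − 44 kHz = 15.5 kHz.
131.5 kHz mod fs = 12.5 kHz.
12.5 kHz ≤ fs/2 = 29.75 kHz, appears at 12.5 kHz.
36.5 kHz > fs/2 = 29.75 kHz, folds to fs − 36.5 kHz = 23 kHz.
201.5 kHz mod fs = 23 kHz.
23 kHz ≤ fs/2 = 29.75 kHz, appears at 23 kHz.
36.5 kHz and 201.5 kHz both map to 23 kHz.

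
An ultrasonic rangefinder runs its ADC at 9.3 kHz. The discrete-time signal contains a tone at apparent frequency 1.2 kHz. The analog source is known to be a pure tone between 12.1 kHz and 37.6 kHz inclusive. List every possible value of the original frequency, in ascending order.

Frequencies that alias to 1.2 kHz are k·fs ± 1.2 kHz for integer k ≥ 0.
k=0: 1.2 kHz.
k=1: 8.1 kHz, 10.5 kHz.
k=2: 17.4 kHz, 19.8 kHz.
k=3: 26.7 kHz, 29.1 kHz.
k=4: 36 kHz, 38.4 kHz.
k=5: 45.3 kHz, 47.7 kHz.
Within [12.1 kHz, 37.6 kHz]: 17.4 kHz, 19.8 kHz, 26.7 kHz, 29.1 kHz, 36 kHz.

17.4 kHz, 19.8 kHz, 26.7 kHz, 29.1 kHz, 36 kHz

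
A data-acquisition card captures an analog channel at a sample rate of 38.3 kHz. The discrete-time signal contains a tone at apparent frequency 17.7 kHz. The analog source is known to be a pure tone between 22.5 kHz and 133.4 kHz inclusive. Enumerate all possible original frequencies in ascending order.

Frequencies that alias to 17.7 kHz are k·fs ± 17.7 kHz for integer k ≥ 0.
k=0: 17.7 kHz.
k=1: 20.6 kHz, 56 kHz.
k=2: 58.9 kHz, 94.3 kHz.
k=3: 97.2 kHz, 132.6 kHz.
k=4: 135.5 kHz, 170.9 kHz.
Within [22.5 kHz, 133.4 kHz]: 56 kHz, 58.9 kHz, 94.3 kHz, 97.2 kHz, 132.6 kHz.

56 kHz, 58.9 kHz, 94.3 kHz, 97.2 kHz, 132.6 kHz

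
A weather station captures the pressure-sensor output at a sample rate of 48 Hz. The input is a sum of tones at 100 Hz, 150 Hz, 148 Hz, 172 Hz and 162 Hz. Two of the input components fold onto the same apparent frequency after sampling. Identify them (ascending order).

fs/2 = 24 Hz.
100 Hz mod fs = 4 Hz.
4 Hz ≤ fs/2 = 24 Hz, appears at 4 Hz.
150 Hz mod fs = 6 Hz.
6 Hz ≤ fs/2 = 24 Hz, appears at 6 Hz.
148 Hz mod fs = 4 Hz.
4 Hz ≤ fs/2 = 24 Hz, appears at 4 Hz.
172 Hz mod fs = 28 Hz.
28 Hz > fs/2 = 24 Hz, folds to fs − 28 Hz = 20 Hz.
162 Hz mod fs = 18 Hz.
18 Hz ≤ fs/2 = 24 Hz, appears at 18 Hz.
100 Hz and 148 Hz both map to 4 Hz.

100 Hz, 148 Hz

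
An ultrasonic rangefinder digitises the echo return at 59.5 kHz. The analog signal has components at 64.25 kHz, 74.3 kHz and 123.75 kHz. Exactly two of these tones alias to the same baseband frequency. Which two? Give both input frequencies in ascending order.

64.25 kHz, 123.75 kHz

fs/2 = 29.75 kHz.
64.25 kHz mod fs = 4.75 kHz.
4.75 kHz ≤ fs/2 = 29.75 kHz, appears at 4.75 kHz.
74.3 kHz mod fs = 14.8 kHz.
14.8 kHz ≤ fs/2 = 29.75 kHz, appears at 14.8 kHz.
123.75 kHz mod fs = 4.75 kHz.
4.75 kHz ≤ fs/2 = 29.75 kHz, appears at 4.75 kHz.
64.25 kHz and 123.75 kHz both map to 4.75 kHz.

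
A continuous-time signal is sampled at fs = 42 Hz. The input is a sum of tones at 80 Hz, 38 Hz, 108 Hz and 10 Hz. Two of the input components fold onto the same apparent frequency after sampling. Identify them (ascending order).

38 Hz, 80 Hz

fs/2 = 21 Hz.
80 Hz mod fs = 38 Hz.
38 Hz > fs/2 = 21 Hz, folds to fs − 38 Hz = 4 Hz.
38 Hz > fs/2 = 21 Hz, folds to fs − 38 Hz = 4 Hz.
108 Hz mod fs = 24 Hz.
24 Hz > fs/2 = 21 Hz, folds to fs − 24 Hz = 18 Hz.
10 Hz ≤ fs/2 = 21 Hz, passes unchanged.
38 Hz and 80 Hz both map to 4 Hz.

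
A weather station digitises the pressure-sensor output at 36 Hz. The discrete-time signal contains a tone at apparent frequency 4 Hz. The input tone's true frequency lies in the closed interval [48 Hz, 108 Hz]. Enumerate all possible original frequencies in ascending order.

68 Hz, 76 Hz, 104 Hz

Frequencies that alias to 4 Hz are k·fs ± 4 Hz for integer k ≥ 0.
k=0: 4 Hz.
k=1: 32 Hz, 40 Hz.
k=2: 68 Hz, 76 Hz.
k=3: 104 Hz, 112 Hz.
k=4: 140 Hz, 148 Hz.
Within [48 Hz, 108 Hz]: 68 Hz, 76 Hz, 104 Hz.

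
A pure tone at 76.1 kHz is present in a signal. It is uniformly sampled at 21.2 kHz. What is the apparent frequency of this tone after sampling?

76.1 kHz mod fs = 12.5 kHz.
12.5 kHz > fs/2 = 10.6 kHz, folds to fs − 12.5 kHz = 8.7 kHz.

8.7 kHz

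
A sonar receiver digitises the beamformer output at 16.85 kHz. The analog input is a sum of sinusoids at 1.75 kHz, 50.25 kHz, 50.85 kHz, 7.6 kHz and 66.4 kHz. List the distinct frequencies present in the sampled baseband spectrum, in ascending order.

fs/2 = 8.425 kHz.
1.75 kHz ≤ fs/2 = 8.425 kHz, passes unchanged.
50.25 kHz mod fs = 16.55 kHz.
16.55 kHz > fs/2 = 8.425 kHz, folds to fs − 16.55 kHz = 0.3 kHz.
50.85 kHz mod fs = 0.3 kHz.
0.3 kHz ≤ fs/2 = 8.425 kHz, appears at 0.3 kHz.
7.6 kHz ≤ fs/2 = 8.425 kHz, passes unchanged.
66.4 kHz mod fs = 15.85 kHz.
15.85 kHz > fs/2 = 8.425 kHz, folds to fs − 15.85 kHz = 1 kHz.
Distinct values: {0.3 kHz, 1 kHz, 1.75 kHz, 7.6 kHz}.

0.3 kHz, 1 kHz, 1.75 kHz, 7.6 kHz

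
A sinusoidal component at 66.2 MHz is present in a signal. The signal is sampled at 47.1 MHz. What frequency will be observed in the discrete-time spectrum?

19.1 MHz

66.2 MHz mod fs = 19.1 MHz.
19.1 MHz ≤ fs/2 = 23.55 MHz, appears at 19.1 MHz.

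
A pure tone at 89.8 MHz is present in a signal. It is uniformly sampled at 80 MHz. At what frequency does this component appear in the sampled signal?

9.8 MHz

89.8 MHz mod fs = 9.8 MHz.
9.8 MHz ≤ fs/2 = 40 MHz, appears at 9.8 MHz.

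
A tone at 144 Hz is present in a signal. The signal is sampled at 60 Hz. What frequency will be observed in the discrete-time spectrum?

144 Hz mod fs = 24 Hz.
24 Hz ≤ fs/2 = 30 Hz, appears at 24 Hz.

24 Hz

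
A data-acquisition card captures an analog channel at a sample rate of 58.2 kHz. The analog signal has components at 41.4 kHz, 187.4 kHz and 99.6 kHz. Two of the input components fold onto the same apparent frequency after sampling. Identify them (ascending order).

fs/2 = 29.1 kHz.
41.4 kHz > fs/2 = 29.1 kHz, folds to fs − 41.4 kHz = 16.8 kHz.
187.4 kHz mod fs = 12.8 kHz.
12.8 kHz ≤ fs/2 = 29.1 kHz, appears at 12.8 kHz.
99.6 kHz mod fs = 41.4 kHz.
41.4 kHz > fs/2 = 29.1 kHz, folds to fs − 41.4 kHz = 16.8 kHz.
41.4 kHz and 99.6 kHz both map to 16.8 kHz.

41.4 kHz, 99.6 kHz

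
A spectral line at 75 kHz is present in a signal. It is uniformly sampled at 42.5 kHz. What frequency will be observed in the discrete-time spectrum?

75 kHz mod fs = 32.5 kHz.
32.5 kHz > fs/2 = 21.25 kHz, folds to fs − 32.5 kHz = 10 kHz.

10 kHz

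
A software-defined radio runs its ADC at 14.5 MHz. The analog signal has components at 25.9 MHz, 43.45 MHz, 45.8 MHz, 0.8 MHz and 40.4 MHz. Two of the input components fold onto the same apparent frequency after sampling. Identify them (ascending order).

25.9 MHz, 40.4 MHz

fs/2 = 7.25 MHz.
25.9 MHz mod fs = 11.4 MHz.
11.4 MHz > fs/2 = 7.25 MHz, folds to fs − 11.4 MHz = 3.1 MHz.
43.45 MHz mod fs = 14.45 MHz.
14.45 MHz > fs/2 = 7.25 MHz, folds to fs − 14.45 MHz = 0.05 MHz.
45.8 MHz mod fs = 2.3 MHz.
2.3 MHz ≤ fs/2 = 7.25 MHz, appears at 2.3 MHz.
0.8 MHz ≤ fs/2 = 7.25 MHz, passes unchanged.
40.4 MHz mod fs = 11.4 MHz.
11.4 MHz > fs/2 = 7.25 MHz, folds to fs − 11.4 MHz = 3.1 MHz.
25.9 MHz and 40.4 MHz both map to 3.1 MHz.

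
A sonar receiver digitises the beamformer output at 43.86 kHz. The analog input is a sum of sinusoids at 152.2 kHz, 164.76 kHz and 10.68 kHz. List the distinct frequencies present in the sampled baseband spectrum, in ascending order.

10.68 kHz, 20.62 kHz

fs/2 = 21.93 kHz.
152.2 kHz mod fs = 20.62 kHz.
20.62 kHz ≤ fs/2 = 21.93 kHz, appears at 20.62 kHz.
164.76 kHz mod fs = 33.18 kHz.
33.18 kHz > fs/2 = 21.93 kHz, folds to fs − 33.18 kHz = 10.68 kHz.
10.68 kHz ≤ fs/2 = 21.93 kHz, passes unchanged.
Distinct values: {10.68 kHz, 20.62 kHz}.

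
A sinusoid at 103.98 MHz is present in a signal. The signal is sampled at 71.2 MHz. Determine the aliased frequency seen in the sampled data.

32.78 MHz

103.98 MHz mod fs = 32.78 MHz.
32.78 MHz ≤ fs/2 = 35.6 MHz, appears at 32.78 MHz.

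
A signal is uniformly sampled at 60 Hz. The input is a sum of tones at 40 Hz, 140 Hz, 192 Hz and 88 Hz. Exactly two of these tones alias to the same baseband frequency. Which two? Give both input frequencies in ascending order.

fs/2 = 30 Hz.
40 Hz > fs/2 = 30 Hz, folds to fs − 40 Hz = 20 Hz.
140 Hz mod fs = 20 Hz.
20 Hz ≤ fs/2 = 30 Hz, appears at 20 Hz.
192 Hz mod fs = 12 Hz.
12 Hz ≤ fs/2 = 30 Hz, appears at 12 Hz.
88 Hz mod fs = 28 Hz.
28 Hz ≤ fs/2 = 30 Hz, appears at 28 Hz.
40 Hz and 140 Hz both map to 20 Hz.

40 Hz, 140 Hz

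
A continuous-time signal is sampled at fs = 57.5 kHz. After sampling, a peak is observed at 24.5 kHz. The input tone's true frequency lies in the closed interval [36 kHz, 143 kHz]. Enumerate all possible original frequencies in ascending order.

82 kHz, 90.5 kHz, 139.5 kHz

Frequencies that alias to 24.5 kHz are k·fs ± 24.5 kHz for integer k ≥ 0.
k=0: 24.5 kHz.
k=1: 33 kHz, 82 kHz.
k=2: 90.5 kHz, 139.5 kHz.
k=3: 148 kHz, 197 kHz.
Within [36 kHz, 143 kHz]: 82 kHz, 90.5 kHz, 139.5 kHz.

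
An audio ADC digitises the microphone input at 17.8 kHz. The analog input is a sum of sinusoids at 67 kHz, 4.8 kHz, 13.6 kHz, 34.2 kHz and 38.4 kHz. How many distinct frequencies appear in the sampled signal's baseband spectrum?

fs/2 = 8.9 kHz.
67 kHz mod fs = 13.6 kHz.
13.6 kHz > fs/2 = 8.9 kHz, folds to fs − 13.6 kHz = 4.2 kHz.
4.8 kHz ≤ fs/2 = 8.9 kHz, passes unchanged.
13.6 kHz > fs/2 = 8.9 kHz, folds to fs − 13.6 kHz = 4.2 kHz.
34.2 kHz mod fs = 16.4 kHz.
16.4 kHz > fs/2 = 8.9 kHz, folds to fs − 16.4 kHz = 1.4 kHz.
38.4 kHz mod fs = 2.8 kHz.
2.8 kHz ≤ fs/2 = 8.9 kHz, appears at 2.8 kHz.
Distinct values: {1.4 kHz, 2.8 kHz, 4.2 kHz, 4.8 kHz} → 4.

4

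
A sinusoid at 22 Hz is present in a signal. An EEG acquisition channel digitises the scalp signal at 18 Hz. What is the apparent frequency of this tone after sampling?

4 Hz

22 Hz mod fs = 4 Hz.
4 Hz ≤ fs/2 = 9 Hz, appears at 4 Hz.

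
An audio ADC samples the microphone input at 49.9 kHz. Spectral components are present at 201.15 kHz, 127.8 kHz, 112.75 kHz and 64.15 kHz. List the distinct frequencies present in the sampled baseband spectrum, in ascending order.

fs/2 = 24.95 kHz.
201.15 kHz mod fs = 1.55 kHz.
1.55 kHz ≤ fs/2 = 24.95 kHz, appears at 1.55 kHz.
127.8 kHz mod fs = 28 kHz.
28 kHz > fs/2 = 24.95 kHz, folds to fs − 28 kHz = 21.9 kHz.
112.75 kHz mod fs = 12.95 kHz.
12.95 kHz ≤ fs/2 = 24.95 kHz, appears at 12.95 kHz.
64.15 kHz mod fs = 14.25 kHz.
14.25 kHz ≤ fs/2 = 24.95 kHz, appears at 14.25 kHz.
Distinct values: {1.55 kHz, 12.95 kHz, 14.25 kHz, 21.9 kHz}.

1.55 kHz, 12.95 kHz, 14.25 kHz, 21.9 kHz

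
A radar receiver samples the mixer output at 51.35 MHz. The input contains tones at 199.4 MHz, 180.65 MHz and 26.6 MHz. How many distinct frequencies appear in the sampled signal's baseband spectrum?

fs/2 = 25.675 MHz.
199.4 MHz mod fs = 45.35 MHz.
45.35 MHz > fs/2 = 25.675 MHz, folds to fs − 45.35 MHz = 6 MHz.
180.65 MHz mod fs = 26.6 MHz.
26.6 MHz > fs/2 = 25.675 MHz, folds to fs − 26.6 MHz = 24.75 MHz.
26.6 MHz > fs/2 = 25.675 MHz, folds to fs − 26.6 MHz = 24.75 MHz.
Distinct values: {6 MHz, 24.75 MHz} → 2.

2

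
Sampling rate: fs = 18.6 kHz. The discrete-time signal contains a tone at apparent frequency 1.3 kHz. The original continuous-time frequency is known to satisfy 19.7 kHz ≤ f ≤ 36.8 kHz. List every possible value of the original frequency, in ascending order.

19.9 kHz, 35.9 kHz

Frequencies that alias to 1.3 kHz are k·fs ± 1.3 kHz for integer k ≥ 0.
k=0: 1.3 kHz.
k=1: 17.3 kHz, 19.9 kHz.
k=2: 35.9 kHz, 38.5 kHz.
k=3: 54.5 kHz, 57.1 kHz.
Within [19.7 kHz, 36.8 kHz]: 19.9 kHz, 35.9 kHz.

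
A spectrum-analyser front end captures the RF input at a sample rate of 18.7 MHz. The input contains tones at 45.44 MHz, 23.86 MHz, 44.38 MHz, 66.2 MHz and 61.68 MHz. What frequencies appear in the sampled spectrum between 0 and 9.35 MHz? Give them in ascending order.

5.16 MHz, 5.58 MHz, 6.98 MHz, 8.04 MHz, 8.6 MHz

fs/2 = 9.35 MHz.
45.44 MHz mod fs = 8.04 MHz.
8.04 MHz ≤ fs/2 = 9.35 MHz, appears at 8.04 MHz.
23.86 MHz mod fs = 5.16 MHz.
5.16 MHz ≤ fs/2 = 9.35 MHz, appears at 5.16 MHz.
44.38 MHz mod fs = 6.98 MHz.
6.98 MHz ≤ fs/2 = 9.35 MHz, appears at 6.98 MHz.
66.2 MHz mod fs = 10.1 MHz.
10.1 MHz > fs/2 = 9.35 MHz, folds to fs − 10.1 MHz = 8.6 MHz.
61.68 MHz mod fs = 5.58 MHz.
5.58 MHz ≤ fs/2 = 9.35 MHz, appears at 5.58 MHz.
Distinct values: {5.16 MHz, 5.58 MHz, 6.98 MHz, 8.04 MHz, 8.6 MHz}.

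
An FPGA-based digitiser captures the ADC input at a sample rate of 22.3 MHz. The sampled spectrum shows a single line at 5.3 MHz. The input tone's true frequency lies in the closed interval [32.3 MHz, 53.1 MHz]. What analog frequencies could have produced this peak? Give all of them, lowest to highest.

39.3 MHz, 49.9 MHz

Frequencies that alias to 5.3 MHz are k·fs ± 5.3 MHz for integer k ≥ 0.
k=0: 5.3 MHz.
k=1: 17 MHz, 27.6 MHz.
k=2: 39.3 MHz, 49.9 MHz.
k=3: 61.6 MHz, 72.2 MHz.
Within [32.3 MHz, 53.1 MHz]: 39.3 MHz, 49.9 MHz.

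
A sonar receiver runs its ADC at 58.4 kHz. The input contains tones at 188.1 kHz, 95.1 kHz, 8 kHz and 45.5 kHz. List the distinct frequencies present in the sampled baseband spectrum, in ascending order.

fs/2 = 29.2 kHz.
188.1 kHz mod fs = 12.9 kHz.
12.9 kHz ≤ fs/2 = 29.2 kHz, appears at 12.9 kHz.
95.1 kHz mod fs = 36.7 kHz.
36.7 kHz > fs/2 = 29.2 kHz, folds to fs − 36.7 kHz = 21.7 kHz.
8 kHz ≤ fs/2 = 29.2 kHz, passes unchanged.
45.5 kHz > fs/2 = 29.2 kHz, folds to fs − 45.5 kHz = 12.9 kHz.
Distinct values: {8 kHz, 12.9 kHz, 21.7 kHz}.

8 kHz, 12.9 kHz, 21.7 kHz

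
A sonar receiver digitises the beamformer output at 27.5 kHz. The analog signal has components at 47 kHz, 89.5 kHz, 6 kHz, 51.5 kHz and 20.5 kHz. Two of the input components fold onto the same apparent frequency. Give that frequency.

fs/2 = 13.75 kHz.
47 kHz mod fs = 19.5 kHz.
19.5 kHz > fs/2 = 13.75 kHz, folds to fs − 19.5 kHz = 8 kHz.
89.5 kHz mod fs = 7 kHz.
7 kHz ≤ fs/2 = 13.75 kHz, appears at 7 kHz.
6 kHz ≤ fs/2 = 13.75 kHz, passes unchanged.
51.5 kHz mod fs = 24 kHz.
24 kHz > fs/2 = 13.75 kHz, folds to fs − 24 kHz = 3.5 kHz.
20.5 kHz > fs/2 = 13.75 kHz, folds to fs − 20.5 kHz = 7 kHz.
20.5 kHz and 89.5 kHz both map to 7 kHz.

7 kHz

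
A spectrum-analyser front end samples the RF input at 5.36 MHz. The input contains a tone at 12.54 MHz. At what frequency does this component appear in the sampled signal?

1.82 MHz

12.54 MHz mod fs = 1.82 MHz.
1.82 MHz ≤ fs/2 = 2.68 MHz, appears at 1.82 MHz.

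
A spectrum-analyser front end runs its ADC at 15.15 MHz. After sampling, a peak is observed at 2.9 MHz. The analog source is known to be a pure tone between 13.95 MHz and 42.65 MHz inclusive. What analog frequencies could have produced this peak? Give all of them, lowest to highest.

Frequencies that alias to 2.9 MHz are k·fs ± 2.9 MHz for integer k ≥ 0.
k=0: 2.9 MHz.
k=1: 12.25 MHz, 18.05 MHz.
k=2: 27.4 MHz, 33.2 MHz.
k=3: 42.55 MHz, 48.35 MHz.
k=4: 57.7 MHz, 63.5 MHz.
Within [13.95 MHz, 42.65 MHz]: 18.05 MHz, 27.4 MHz, 33.2 MHz, 42.55 MHz.

18.05 MHz, 27.4 MHz, 33.2 MHz, 42.55 MHz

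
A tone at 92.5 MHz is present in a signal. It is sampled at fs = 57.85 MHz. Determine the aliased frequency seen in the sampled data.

23.2 MHz

92.5 MHz mod fs = 34.65 MHz.
34.65 MHz > fs/2 = 28.925 MHz, folds to fs − 34.65 MHz = 23.2 MHz.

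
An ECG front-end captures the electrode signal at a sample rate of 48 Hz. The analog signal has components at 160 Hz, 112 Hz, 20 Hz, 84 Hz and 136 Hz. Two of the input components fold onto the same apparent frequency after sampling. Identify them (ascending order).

112 Hz, 160 Hz

fs/2 = 24 Hz.
160 Hz mod fs = 16 Hz.
16 Hz ≤ fs/2 = 24 Hz, appears at 16 Hz.
112 Hz mod fs = 16 Hz.
16 Hz ≤ fs/2 = 24 Hz, appears at 16 Hz.
20 Hz ≤ fs/2 = 24 Hz, passes unchanged.
84 Hz mod fs = 36 Hz.
36 Hz > fs/2 = 24 Hz, folds to fs − 36 Hz = 12 Hz.
136 Hz mod fs = 40 Hz.
40 Hz > fs/2 = 24 Hz, folds to fs − 40 Hz = 8 Hz.
112 Hz and 160 Hz both map to 16 Hz.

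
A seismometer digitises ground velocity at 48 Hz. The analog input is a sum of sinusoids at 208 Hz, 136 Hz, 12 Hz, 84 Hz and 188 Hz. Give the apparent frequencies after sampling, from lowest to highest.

4 Hz, 8 Hz, 12 Hz, 16 Hz

fs/2 = 24 Hz.
208 Hz mod fs = 16 Hz.
16 Hz ≤ fs/2 = 24 Hz, appears at 16 Hz.
136 Hz mod fs = 40 Hz.
40 Hz > fs/2 = 24 Hz, folds to fs − 40 Hz = 8 Hz.
12 Hz ≤ fs/2 = 24 Hz, passes unchanged.
84 Hz mod fs = 36 Hz.
36 Hz > fs/2 = 24 Hz, folds to fs − 36 Hz = 12 Hz.
188 Hz mod fs = 44 Hz.
44 Hz > fs/2 = 24 Hz, folds to fs − 44 Hz = 4 Hz.
Distinct values: {4 Hz, 8 Hz, 12 Hz, 16 Hz}.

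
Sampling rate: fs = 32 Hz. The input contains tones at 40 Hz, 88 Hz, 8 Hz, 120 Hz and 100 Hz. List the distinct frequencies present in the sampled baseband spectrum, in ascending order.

fs/2 = 16 Hz.
40 Hz mod fs = 8 Hz.
8 Hz ≤ fs/2 = 16 Hz, appears at 8 Hz.
88 Hz mod fs = 24 Hz.
24 Hz > fs/2 = 16 Hz, folds to fs − 24 Hz = 8 Hz.
8 Hz ≤ fs/2 = 16 Hz, passes unchanged.
120 Hz mod fs = 24 Hz.
24 Hz > fs/2 = 16 Hz, folds to fs − 24 Hz = 8 Hz.
100 Hz mod fs = 4 Hz.
4 Hz ≤ fs/2 = 16 Hz, appears at 4 Hz.
Distinct values: {4 Hz, 8 Hz}.

4 Hz, 8 Hz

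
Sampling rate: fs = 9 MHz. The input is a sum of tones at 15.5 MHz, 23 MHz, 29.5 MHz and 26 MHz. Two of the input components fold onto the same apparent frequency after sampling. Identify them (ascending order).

fs/2 = 4.5 MHz.
15.5 MHz mod fs = 6.5 MHz.
6.5 MHz > fs/2 = 4.5 MHz, folds to fs − 6.5 MHz = 2.5 MHz.
23 MHz mod fs = 5 MHz.
5 MHz > fs/2 = 4.5 MHz, folds to fs − 5 MHz = 4 MHz.
29.5 MHz mod fs = 2.5 MHz.
2.5 MHz ≤ fs/2 = 4.5 MHz, appears at 2.5 MHz.
26 MHz mod fs = 8 MHz.
8 MHz > fs/2 = 4.5 MHz, folds to fs − 8 MHz = 1 MHz.
15.5 MHz and 29.5 MHz both map to 2.5 MHz.

15.5 MHz, 29.5 MHz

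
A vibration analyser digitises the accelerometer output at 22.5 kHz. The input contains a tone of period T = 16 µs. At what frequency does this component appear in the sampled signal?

T = 16 µs → f = 1/T = 62.5 kHz.
62.5 kHz mod fs = 17.5 kHz.
17.5 kHz > fs/2 = 11.25 kHz, folds to fs − 17.5 kHz = 5 kHz.

5 kHz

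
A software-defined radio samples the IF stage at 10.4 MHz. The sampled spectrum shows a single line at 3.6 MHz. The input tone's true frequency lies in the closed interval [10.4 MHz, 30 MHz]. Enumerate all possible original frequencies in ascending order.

Frequencies that alias to 3.6 MHz are k·fs ± 3.6 MHz for integer k ≥ 0.
k=0: 3.6 MHz.
k=1: 6.8 MHz, 14 MHz.
k=2: 17.2 MHz, 24.4 MHz.
k=3: 27.6 MHz, 34.8 MHz.
k=4: 38 MHz, 45.2 MHz.
Within [10.4 MHz, 30 MHz]: 14 MHz, 17.2 MHz, 24.4 MHz, 27.6 MHz.

14 MHz, 17.2 MHz, 24.4 MHz, 27.6 MHz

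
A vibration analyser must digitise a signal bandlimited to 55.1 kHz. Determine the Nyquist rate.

110.2 kHz

Nyquist rate = 2 × 55.1 kHz = 110.2 kHz.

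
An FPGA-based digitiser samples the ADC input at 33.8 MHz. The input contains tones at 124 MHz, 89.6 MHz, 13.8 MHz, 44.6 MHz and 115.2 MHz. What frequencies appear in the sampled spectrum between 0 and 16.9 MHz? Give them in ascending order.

fs/2 = 16.9 MHz.
124 MHz mod fs = 22.6 MHz.
22.6 MHz > fs/2 = 16.9 MHz, folds to fs − 22.6 MHz = 11.2 MHz.
89.6 MHz mod fs = 22 MHz.
22 MHz > fs/2 = 16.9 MHz, folds to fs − 22 MHz = 11.8 MHz.
13.8 MHz ≤ fs/2 = 16.9 MHz, passes unchanged.
44.6 MHz mod fs = 10.8 MHz.
10.8 MHz ≤ fs/2 = 16.9 MHz, appears at 10.8 MHz.
115.2 MHz mod fs = 13.8 MHz.
13.8 MHz ≤ fs/2 = 16.9 MHz, appears at 13.8 MHz.
Distinct values: {10.8 MHz, 11.2 MHz, 11.8 MHz, 13.8 MHz}.

10.8 MHz, 11.2 MHz, 11.8 MHz, 13.8 MHz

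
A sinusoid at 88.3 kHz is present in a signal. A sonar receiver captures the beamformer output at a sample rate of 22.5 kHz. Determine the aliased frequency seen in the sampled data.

1.7 kHz

88.3 kHz mod fs = 20.8 kHz.
20.8 kHz > fs/2 = 11.25 kHz, folds to fs − 20.8 kHz = 1.7 kHz.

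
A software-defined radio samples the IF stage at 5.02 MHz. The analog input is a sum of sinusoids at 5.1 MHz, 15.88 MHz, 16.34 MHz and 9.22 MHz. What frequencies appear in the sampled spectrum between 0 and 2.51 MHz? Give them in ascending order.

0.08 MHz, 0.82 MHz, 1.28 MHz

fs/2 = 2.51 MHz.
5.1 MHz mod fs = 0.08 MHz.
0.08 MHz ≤ fs/2 = 2.51 MHz, appears at 0.08 MHz.
15.88 MHz mod fs = 0.82 MHz.
0.82 MHz ≤ fs/2 = 2.51 MHz, appears at 0.82 MHz.
16.34 MHz mod fs = 1.28 MHz.
1.28 MHz ≤ fs/2 = 2.51 MHz, appears at 1.28 MHz.
9.22 MHz mod fs = 4.2 MHz.
4.2 MHz > fs/2 = 2.51 MHz, folds to fs − 4.2 MHz = 0.82 MHz.
Distinct values: {0.08 MHz, 0.82 MHz, 1.28 MHz}.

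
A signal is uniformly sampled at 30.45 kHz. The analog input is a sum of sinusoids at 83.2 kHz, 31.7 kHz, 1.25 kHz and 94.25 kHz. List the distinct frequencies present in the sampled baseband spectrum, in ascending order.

1.25 kHz, 2.9 kHz, 8.15 kHz

fs/2 = 15.225 kHz.
83.2 kHz mod fs = 22.3 kHz.
22.3 kHz > fs/2 = 15.225 kHz, folds to fs − 22.3 kHz = 8.15 kHz.
31.7 kHz mod fs = 1.25 kHz.
1.25 kHz ≤ fs/2 = 15.225 kHz, appears at 1.25 kHz.
1.25 kHz ≤ fs/2 = 15.225 kHz, passes unchanged.
94.25 kHz mod fs = 2.9 kHz.
2.9 kHz ≤ fs/2 = 15.225 kHz, appears at 2.9 kHz.
Distinct values: {1.25 kHz, 2.9 kHz, 8.15 kHz}.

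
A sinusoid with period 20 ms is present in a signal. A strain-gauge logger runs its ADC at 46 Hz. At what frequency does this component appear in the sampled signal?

4 Hz

T = 20 ms → f = 1/T = 50 Hz.
50 Hz mod fs = 4 Hz.
4 Hz ≤ fs/2 = 23 Hz, appears at 4 Hz.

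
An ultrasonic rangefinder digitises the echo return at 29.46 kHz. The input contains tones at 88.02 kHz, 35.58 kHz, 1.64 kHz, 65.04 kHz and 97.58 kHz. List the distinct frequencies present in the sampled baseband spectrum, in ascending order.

fs/2 = 14.73 kHz.
88.02 kHz mod fs = 29.1 kHz.
29.1 kHz > fs/2 = 14.73 kHz, folds to fs − 29.1 kHz = 0.36 kHz.
35.58 kHz mod fs = 6.12 kHz.
6.12 kHz ≤ fs/2 = 14.73 kHz, appears at 6.12 kHz.
1.64 kHz ≤ fs/2 = 14.73 kHz, passes unchanged.
65.04 kHz mod fs = 6.12 kHz.
6.12 kHz ≤ fs/2 = 14.73 kHz, appears at 6.12 kHz.
97.58 kHz mod fs = 9.2 kHz.
9.2 kHz ≤ fs/2 = 14.73 kHz, appears at 9.2 kHz.
Distinct values: {0.36 kHz, 1.64 kHz, 6.12 kHz, 9.2 kHz}.

0.36 kHz, 1.64 kHz, 6.12 kHz, 9.2 kHz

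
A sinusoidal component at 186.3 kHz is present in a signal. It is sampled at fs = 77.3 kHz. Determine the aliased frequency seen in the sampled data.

186.3 kHz mod fs = 31.7 kHz.
31.7 kHz ≤ fs/2 = 38.65 kHz, appears at 31.7 kHz.

31.7 kHz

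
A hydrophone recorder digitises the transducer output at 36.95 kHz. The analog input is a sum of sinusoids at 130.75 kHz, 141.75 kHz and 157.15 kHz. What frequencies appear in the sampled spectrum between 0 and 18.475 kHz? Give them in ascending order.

6.05 kHz, 9.35 kHz, 17.05 kHz

fs/2 = 18.475 kHz.
130.75 kHz mod fs = 19.9 kHz.
19.9 kHz > fs/2 = 18.475 kHz, folds to fs − 19.9 kHz = 17.05 kHz.
141.75 kHz mod fs = 30.9 kHz.
30.9 kHz > fs/2 = 18.475 kHz, folds to fs − 30.9 kHz = 6.05 kHz.
157.15 kHz mod fs = 9.35 kHz.
9.35 kHz ≤ fs/2 = 18.475 kHz, appears at 9.35 kHz.
Distinct values: {6.05 kHz, 9.35 kHz, 17.05 kHz}.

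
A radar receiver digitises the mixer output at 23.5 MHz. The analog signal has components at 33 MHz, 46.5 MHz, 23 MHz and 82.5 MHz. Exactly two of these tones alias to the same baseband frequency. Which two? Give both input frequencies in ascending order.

23 MHz, 46.5 MHz

fs/2 = 11.75 MHz.
33 MHz mod fs = 9.5 MHz.
9.5 MHz ≤ fs/2 = 11.75 MHz, appears at 9.5 MHz.
46.5 MHz mod fs = 23 MHz.
23 MHz > fs/2 = 11.75 MHz, folds to fs − 23 MHz = 0.5 MHz.
23 MHz > fs/2 = 11.75 MHz, folds to fs − 23 MHz = 0.5 MHz.
82.5 MHz mod fs = 12 MHz.
12 MHz > fs/2 = 11.75 MHz, folds to fs − 12 MHz = 11.5 MHz.
23 MHz and 46.5 MHz both map to 0.5 MHz.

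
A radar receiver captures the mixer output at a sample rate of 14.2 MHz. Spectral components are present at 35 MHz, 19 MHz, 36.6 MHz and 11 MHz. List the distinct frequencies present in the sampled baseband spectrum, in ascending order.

3.2 MHz, 4.8 MHz, 6 MHz, 6.6 MHz

fs/2 = 7.1 MHz.
35 MHz mod fs = 6.6 MHz.
6.6 MHz ≤ fs/2 = 7.1 MHz, appears at 6.6 MHz.
19 MHz mod fs = 4.8 MHz.
4.8 MHz ≤ fs/2 = 7.1 MHz, appears at 4.8 MHz.
36.6 MHz mod fs = 8.2 MHz.
8.2 MHz > fs/2 = 7.1 MHz, folds to fs − 8.2 MHz = 6 MHz.
11 MHz > fs/2 = 7.1 MHz, folds to fs − 11 MHz = 3.2 MHz.
Distinct values: {3.2 MHz, 4.8 MHz, 6 MHz, 6.6 MHz}.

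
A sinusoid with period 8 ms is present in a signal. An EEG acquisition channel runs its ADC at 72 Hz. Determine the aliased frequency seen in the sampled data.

19 Hz

T = 8 ms → f = 1/T = 125 Hz.
125 Hz mod fs = 53 Hz.
53 Hz > fs/2 = 36 Hz, folds to fs − 53 Hz = 19 Hz.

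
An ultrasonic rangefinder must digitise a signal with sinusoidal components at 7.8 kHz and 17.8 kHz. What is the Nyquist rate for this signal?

35.6 kHz

Highest-frequency component: 17.8 kHz.
Nyquist rate = 2 × 17.8 kHz = 35.6 kHz.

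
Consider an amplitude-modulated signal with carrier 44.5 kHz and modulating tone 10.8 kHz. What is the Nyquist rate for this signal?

110.6 kHz

AM sidebands sit at fc ± fm = 33.7 kHz and 55.3 kHz.
Highest-frequency component: 55.3 kHz.
Nyquist rate = 2 × 55.3 kHz = 110.6 kHz.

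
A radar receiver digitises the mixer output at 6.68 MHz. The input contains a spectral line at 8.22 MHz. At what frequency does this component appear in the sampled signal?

8.22 MHz mod fs = 1.54 MHz.
1.54 MHz ≤ fs/2 = 3.34 MHz, appears at 1.54 MHz.

1.54 MHz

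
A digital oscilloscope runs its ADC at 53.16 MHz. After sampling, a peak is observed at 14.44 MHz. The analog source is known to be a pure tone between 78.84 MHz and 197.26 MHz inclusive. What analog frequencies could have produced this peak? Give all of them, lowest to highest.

91.88 MHz, 120.76 MHz, 145.04 MHz, 173.92 MHz

Frequencies that alias to 14.44 MHz are k·fs ± 14.44 MHz for integer k ≥ 0.
k=0: 14.44 MHz.
k=1: 38.72 MHz, 67.6 MHz.
k=2: 91.88 MHz, 120.76 MHz.
k=3: 145.04 MHz, 173.92 MHz.
k=4: 198.2 MHz, 227.08 MHz.
Within [78.84 MHz, 197.26 MHz]: 91.88 MHz, 120.76 MHz, 145.04 MHz, 173.92 MHz.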